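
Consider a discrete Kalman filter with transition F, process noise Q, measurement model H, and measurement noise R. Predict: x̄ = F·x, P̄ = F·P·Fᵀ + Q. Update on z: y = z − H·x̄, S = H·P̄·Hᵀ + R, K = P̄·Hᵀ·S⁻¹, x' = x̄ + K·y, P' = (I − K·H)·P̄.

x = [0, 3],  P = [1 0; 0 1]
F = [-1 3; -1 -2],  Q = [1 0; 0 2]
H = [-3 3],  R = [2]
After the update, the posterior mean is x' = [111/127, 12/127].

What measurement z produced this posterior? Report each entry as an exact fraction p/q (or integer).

z = [-2]

x̄ = F·x = [9, -6]
P̄ = F·P·Fᵀ + Q = [11 -5; -5 7]
S = H·P̄·Hᵀ + R = [254]
K = P̄·Hᵀ·S⁻¹ = [-24/127; 18/127]
x' − x̄ = [-1032/127, 774/127] = K·y
y = (KᵀK)⁻¹·Kᵀ·(x' − x̄) = [43]
z = y + H·x̄ = [43] + [-45] = [-2]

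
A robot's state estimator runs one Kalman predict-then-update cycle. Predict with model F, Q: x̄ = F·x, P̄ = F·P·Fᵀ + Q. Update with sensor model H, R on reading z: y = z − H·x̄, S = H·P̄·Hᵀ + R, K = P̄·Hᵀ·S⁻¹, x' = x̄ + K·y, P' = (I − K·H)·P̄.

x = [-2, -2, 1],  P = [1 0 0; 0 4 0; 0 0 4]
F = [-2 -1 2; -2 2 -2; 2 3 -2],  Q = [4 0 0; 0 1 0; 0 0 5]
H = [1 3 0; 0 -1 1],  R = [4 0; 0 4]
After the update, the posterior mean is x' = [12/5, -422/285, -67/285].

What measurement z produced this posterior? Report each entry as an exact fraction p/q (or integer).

x̄ = F·x = [8, -2, -12]
P̄ = F·P·Fᵀ + Q = [28 -20 -32; -20 37 36; -32 36 61]
S = H·P̄·Hᵀ + R = [245 -15; -15 30]
K = P̄·Hᵀ·S⁻¹ = [-4/25 -12/25; 181/475 224/1425; 177/475 1453/1425]
x' − x̄ = [-28/5, 148/285, 3353/285] = K·y
y = (KᵀK)⁻¹·Kᵀ·(x' − x̄) = [-4, 13]
z = y + H·x̄ = [-4, 13] + [2, -10] = [-2, 3]

z = [-2, 3]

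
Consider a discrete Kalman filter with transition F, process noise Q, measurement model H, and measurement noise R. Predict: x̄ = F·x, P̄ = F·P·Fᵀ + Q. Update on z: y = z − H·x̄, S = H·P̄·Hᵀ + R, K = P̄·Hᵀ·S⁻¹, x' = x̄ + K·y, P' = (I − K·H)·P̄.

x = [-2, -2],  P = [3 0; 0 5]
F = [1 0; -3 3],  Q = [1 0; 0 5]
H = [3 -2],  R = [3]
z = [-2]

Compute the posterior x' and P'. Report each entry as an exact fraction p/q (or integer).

x̄ = F·x = [-2, 0]
P̄ = F·P·Fᵀ + Q = [4 -9; -9 77]
y = z − H·x̄ = [4]
S = H·P̄·Hᵀ + R = [455]
K = P̄·Hᵀ·S⁻¹ = [6/91; -181/455]
x' = x̄ + K·y = [-158/91, -724/455]
P' = (I − K·H)·P̄ = [184/91 267/91; 267/91 2274/455]

x' = [-158/91, -724/455]
P' = [184/91 267/91; 267/91 2274/455]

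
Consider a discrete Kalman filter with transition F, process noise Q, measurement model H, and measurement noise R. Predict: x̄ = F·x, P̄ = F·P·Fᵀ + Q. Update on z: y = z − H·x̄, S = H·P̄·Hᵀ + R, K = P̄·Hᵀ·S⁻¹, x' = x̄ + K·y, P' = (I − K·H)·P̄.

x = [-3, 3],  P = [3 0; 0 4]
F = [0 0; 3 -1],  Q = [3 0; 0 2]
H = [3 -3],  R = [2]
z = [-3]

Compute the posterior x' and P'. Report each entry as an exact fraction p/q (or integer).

x' = [-351/326, -51/326]
P' = [897/326 891/326; 891/326 957/326]

x̄ = F·x = [0, -12]
P̄ = F·P·Fᵀ + Q = [3 0; 0 33]
y = z − H·x̄ = [-39]
S = H·P̄·Hᵀ + R = [326]
K = P̄·Hᵀ·S⁻¹ = [9/326; -99/326]
x' = x̄ + K·y = [-351/326, -51/326]
P' = (I − K·H)·P̄ = [897/326 891/326; 891/326 957/326]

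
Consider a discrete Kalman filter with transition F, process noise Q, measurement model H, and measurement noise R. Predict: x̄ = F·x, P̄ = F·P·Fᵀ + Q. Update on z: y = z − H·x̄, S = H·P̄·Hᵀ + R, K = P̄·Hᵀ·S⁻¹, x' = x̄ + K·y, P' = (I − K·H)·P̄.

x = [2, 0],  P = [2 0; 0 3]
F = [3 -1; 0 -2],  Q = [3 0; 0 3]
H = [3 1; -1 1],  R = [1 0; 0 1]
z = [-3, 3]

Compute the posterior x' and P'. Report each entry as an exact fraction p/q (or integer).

x' = [-7806/5479, 7164/5479]
P' = [672/5479 -642/5479; -642/5479 3255/5479]

x̄ = F·x = [6, 0]
P̄ = F·P·Fᵀ + Q = [24 6; 6 15]
y = z − H·x̄ = [-21, 9]
S = H·P̄·Hᵀ + R = [268 -45; -45 28]
K = P̄·Hᵀ·S⁻¹ = [1374/5479 -1314/5479; 1329/5479 3897/5479]
x' = x̄ + K·y = [-7806/5479, 7164/5479]
P' = (I − K·H)·P̄ = [672/5479 -642/5479; -642/5479 3255/5479]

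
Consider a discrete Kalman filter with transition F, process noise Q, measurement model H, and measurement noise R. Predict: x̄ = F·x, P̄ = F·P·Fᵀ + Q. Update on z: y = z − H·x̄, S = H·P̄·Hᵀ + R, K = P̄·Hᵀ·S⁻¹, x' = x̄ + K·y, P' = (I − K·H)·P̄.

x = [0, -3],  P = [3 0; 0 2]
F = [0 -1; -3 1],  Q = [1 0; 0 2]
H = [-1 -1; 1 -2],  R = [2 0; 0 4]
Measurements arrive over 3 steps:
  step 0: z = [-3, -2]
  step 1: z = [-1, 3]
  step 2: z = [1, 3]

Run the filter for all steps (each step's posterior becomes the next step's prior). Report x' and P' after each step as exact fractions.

step 0: x' = [2120/1199, 1897/1199], P' = [1092/1199 -16/1199; -16/1199 782/1199]
step 1: x' = [15/133, -591/665], P' = [26876/36841 -664/36841; -664/36841 115644/184205]
step 2: x' = [444571/752566, -7931579/6020528], P' = [272186/376283 -31401/1505132; -31401/1505132 7481915/12041056]

step 0: x̄ = F·x = [3, -3]
step 0: P̄ = F·P·Fᵀ + Q = [3 -2; -2 31]
step 0: y = z − H·x̄ = [-3, -11]
step 0: S = H·P̄·Hᵀ + R = [32 57; 57 139]
step 0: K = P̄·Hᵀ·S⁻¹ = [-538/1199 281/1199; -383/1199 -395/1199]
step 0: x' = x̄ + K·y = [2120/1199, 1897/1199]
step 0: P' = (I − K·H)·P̄ = [1092/1199 -16/1199; -16/1199 782/1199]
step 1: x̄ = F·x = [-1897/1199, -4463/1199]
step 1: P̄ = F·P·Fᵀ + Q = [1981/1199 -830/1199; -830/1199 13104/1199]
step 1: y = z − H·x̄ = [-7559/1199, -312/109]
step 1: S = H·P̄·Hᵀ + R = [15823/1199 2127/109; 2127/109 5683/109]
step 1: K = P̄·Hᵀ·S⁻¹ = [-13106/36841 7051/36841; -56162/184205 -58652/184205]
step 1: x' = x̄ + K·y = [15/133, -591/665]
step 1: P' = (I − K·H)·P̄ = [26876/36841 -664/36841; -664/36841 115644/184205]
step 2: x̄ = F·x = [591/665, -816/665]
step 2: P̄ = F·P·Fᵀ + Q = [299849/184205 -125604/184205; -125604/184205 1713394/184205]
step 2: y = z − H·x̄ = [88/133, -12/35]
step 2: S = H·P̄·Hᵀ + R = [426089/36841 31593/1939; 31593/1939 441719/9695]
step 2: K = P̄·Hᵀ·S⁻¹ = [-1057343/3010264 575773/3010264; -7230707/24082112 -7607519/24082112]
step 2: x' = x̄ + K·y = [444571/752566, -7931579/6020528]
step 2: P' = (I − K·H)·P̄ = [272186/376283 -31401/1505132; -31401/1505132 7481915/12041056]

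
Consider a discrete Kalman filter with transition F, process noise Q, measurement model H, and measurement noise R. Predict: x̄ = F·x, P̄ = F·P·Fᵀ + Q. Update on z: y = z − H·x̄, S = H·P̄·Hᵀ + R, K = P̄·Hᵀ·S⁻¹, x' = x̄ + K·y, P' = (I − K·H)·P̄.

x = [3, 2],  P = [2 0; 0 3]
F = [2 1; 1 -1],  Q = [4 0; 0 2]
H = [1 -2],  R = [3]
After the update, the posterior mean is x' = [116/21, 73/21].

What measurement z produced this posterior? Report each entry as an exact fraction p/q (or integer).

x̄ = F·x = [8, 1]
P̄ = F·P·Fᵀ + Q = [15 1; 1 7]
S = H·P̄·Hᵀ + R = [42]
K = P̄·Hᵀ·S⁻¹ = [13/42; -13/42]
x' − x̄ = [-52/21, 52/21] = K·y
y = (KᵀK)⁻¹·Kᵀ·(x' − x̄) = [-8]
z = y + H·x̄ = [-8] + [6] = [-2]

z = [-2]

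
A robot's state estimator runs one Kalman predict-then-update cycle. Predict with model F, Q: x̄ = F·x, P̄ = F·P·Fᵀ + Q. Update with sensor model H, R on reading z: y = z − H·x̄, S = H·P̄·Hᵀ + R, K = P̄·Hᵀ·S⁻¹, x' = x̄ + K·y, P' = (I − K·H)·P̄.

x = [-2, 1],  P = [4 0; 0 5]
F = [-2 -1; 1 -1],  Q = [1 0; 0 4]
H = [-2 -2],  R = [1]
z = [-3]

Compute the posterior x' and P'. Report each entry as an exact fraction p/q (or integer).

x̄ = F·x = [3, -3]
P̄ = F·P·Fᵀ + Q = [22 -3; -3 13]
y = z − H·x̄ = [-3]
S = H·P̄·Hᵀ + R = [117]
K = P̄·Hᵀ·S⁻¹ = [-38/117; -20/117]
x' = x̄ + K·y = [155/39, -97/39]
P' = (I − K·H)·P̄ = [1130/117 -1111/117; -1111/117 1121/117]

x' = [155/39, -97/39]
P' = [1130/117 -1111/117; -1111/117 1121/117]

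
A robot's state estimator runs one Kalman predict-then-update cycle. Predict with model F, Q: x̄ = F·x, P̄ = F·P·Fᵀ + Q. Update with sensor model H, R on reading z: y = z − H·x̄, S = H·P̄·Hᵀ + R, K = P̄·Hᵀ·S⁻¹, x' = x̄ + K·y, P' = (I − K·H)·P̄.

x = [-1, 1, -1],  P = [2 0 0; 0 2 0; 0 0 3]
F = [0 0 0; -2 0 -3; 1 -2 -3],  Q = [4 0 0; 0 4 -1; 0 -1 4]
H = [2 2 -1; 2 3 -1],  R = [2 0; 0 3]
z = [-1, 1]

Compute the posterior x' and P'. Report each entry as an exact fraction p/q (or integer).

x' = [-161/167, 3635/2672, 465/334]
P' = [492/167 -179/167 528/167; -179/167 8929/2672 1909/334; 528/167 1909/334 3426/167]

x̄ = F·x = [0, 5, 0]
P̄ = F·P·Fᵀ + Q = [4 0 0; 0 39 22; 0 22 41]
y = z − H·x̄ = [-11, -14]
S = H·P̄·Hᵀ + R = [127 181; 181 279]
K = P̄·Hᵀ·S⁻¹ = [49/167 -27/167; -1571/2672 1929/2672; -461/334 329/334]
x' = x̄ + K·y = [-161/167, 3635/2672, 465/334]
P' = (I − K·H)·P̄ = [492/167 -179/167 528/167; -179/167 8929/2672 1909/334; 528/167 1909/334 3426/167]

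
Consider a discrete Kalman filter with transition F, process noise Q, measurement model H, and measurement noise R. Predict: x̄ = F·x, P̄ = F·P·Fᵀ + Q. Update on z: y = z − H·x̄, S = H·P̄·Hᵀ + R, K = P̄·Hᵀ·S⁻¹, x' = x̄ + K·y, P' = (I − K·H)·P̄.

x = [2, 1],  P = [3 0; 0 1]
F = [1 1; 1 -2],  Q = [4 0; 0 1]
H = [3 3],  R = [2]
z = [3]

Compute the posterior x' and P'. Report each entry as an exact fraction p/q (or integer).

x' = [165/82, -81/82]
P' = [583/164 -565/164; -565/164 583/164]

x̄ = F·x = [3, 0]
P̄ = F·P·Fᵀ + Q = [8 1; 1 8]
y = z − H·x̄ = [-6]
S = H·P̄·Hᵀ + R = [164]
K = P̄·Hᵀ·S⁻¹ = [27/164; 27/164]
x' = x̄ + K·y = [165/82, -81/82]
P' = (I − K·H)·P̄ = [583/164 -565/164; -565/164 583/164]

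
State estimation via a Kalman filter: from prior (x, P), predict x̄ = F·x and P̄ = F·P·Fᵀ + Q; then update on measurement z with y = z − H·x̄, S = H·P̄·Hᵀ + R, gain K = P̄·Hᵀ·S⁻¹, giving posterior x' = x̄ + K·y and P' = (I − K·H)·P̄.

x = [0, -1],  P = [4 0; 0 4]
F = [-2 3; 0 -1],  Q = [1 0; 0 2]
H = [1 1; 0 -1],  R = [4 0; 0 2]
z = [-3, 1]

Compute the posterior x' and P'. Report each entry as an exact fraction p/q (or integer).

x' = [-160/69, -9/23]
P' = [367/69 -37/23; -37/23 33/23]

x̄ = F·x = [-3, 1]
P̄ = F·P·Fᵀ + Q = [53 -12; -12 6]
y = z − H·x̄ = [-1, 2]
S = H·P̄·Hᵀ + R = [39 6; 6 8]
K = P̄·Hᵀ·S⁻¹ = [64/69 37/46; -1/23 -33/46]
x' = x̄ + K·y = [-160/69, -9/23]
P' = (I − K·H)·P̄ = [367/69 -37/23; -37/23 33/23]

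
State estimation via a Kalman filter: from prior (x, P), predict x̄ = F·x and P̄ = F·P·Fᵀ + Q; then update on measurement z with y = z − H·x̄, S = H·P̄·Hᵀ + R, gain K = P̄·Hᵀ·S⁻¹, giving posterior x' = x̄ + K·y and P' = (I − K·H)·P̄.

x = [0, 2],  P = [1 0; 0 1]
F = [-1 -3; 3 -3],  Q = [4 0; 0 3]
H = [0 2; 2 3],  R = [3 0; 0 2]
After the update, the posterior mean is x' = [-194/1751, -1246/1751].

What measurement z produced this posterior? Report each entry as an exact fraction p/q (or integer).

x̄ = F·x = [-6, -6]
P̄ = F·P·Fᵀ + Q = [14 6; 6 21]
S = H·P̄·Hᵀ + R = [87 150; 150 319]
K = P̄·Hᵀ·S⁻¹ = [-1024/1751 734/1751; 716/1751 75/1751]
x' − x̄ = [10312/1751, 9260/1751] = K·y
y = (KᵀK)⁻¹·Kᵀ·(x' − x̄) = [10, 28]
z = y + H·x̄ = [10, 28] + [-12, -30] = [-2, -2]

z = [-2, -2]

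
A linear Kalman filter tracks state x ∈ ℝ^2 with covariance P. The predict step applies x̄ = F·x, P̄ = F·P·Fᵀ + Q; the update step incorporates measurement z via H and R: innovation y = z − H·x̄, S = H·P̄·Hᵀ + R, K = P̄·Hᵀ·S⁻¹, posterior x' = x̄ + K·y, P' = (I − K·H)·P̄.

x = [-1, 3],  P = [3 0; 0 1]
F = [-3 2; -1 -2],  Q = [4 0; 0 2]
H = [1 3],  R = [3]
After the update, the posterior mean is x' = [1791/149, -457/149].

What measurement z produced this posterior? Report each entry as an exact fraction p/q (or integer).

z = [3]

x̄ = F·x = [9, -5]
P̄ = F·P·Fᵀ + Q = [35 5; 5 9]
S = H·P̄·Hᵀ + R = [149]
K = P̄·Hᵀ·S⁻¹ = [50/149; 32/149]
x' − x̄ = [450/149, 288/149] = K·y
y = (KᵀK)⁻¹·Kᵀ·(x' − x̄) = [9]
z = y + H·x̄ = [9] + [-6] = [3]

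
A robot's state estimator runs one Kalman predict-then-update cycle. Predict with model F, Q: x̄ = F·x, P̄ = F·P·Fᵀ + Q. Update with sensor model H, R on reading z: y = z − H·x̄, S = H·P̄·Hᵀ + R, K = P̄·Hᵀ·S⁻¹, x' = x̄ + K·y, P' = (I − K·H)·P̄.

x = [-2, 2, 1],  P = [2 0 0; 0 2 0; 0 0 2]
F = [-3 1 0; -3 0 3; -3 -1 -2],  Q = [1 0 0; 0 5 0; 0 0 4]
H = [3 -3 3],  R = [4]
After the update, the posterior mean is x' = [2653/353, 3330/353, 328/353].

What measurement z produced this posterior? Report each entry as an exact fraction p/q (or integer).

x̄ = F·x = [8, 9, 2]
P̄ = F·P·Fᵀ + Q = [21 18 16; 18 41 6; 16 6 32]
S = H·P̄·Hᵀ + R = [706]
K = P̄·Hᵀ·S⁻¹ = [57/706; -51/706; 63/353]
x' − x̄ = [-171/353, 153/353, -378/353] = K·y
y = (KᵀK)⁻¹·Kᵀ·(x' − x̄) = [-6]
z = y + H·x̄ = [-6] + [3] = [-3]

z = [-3]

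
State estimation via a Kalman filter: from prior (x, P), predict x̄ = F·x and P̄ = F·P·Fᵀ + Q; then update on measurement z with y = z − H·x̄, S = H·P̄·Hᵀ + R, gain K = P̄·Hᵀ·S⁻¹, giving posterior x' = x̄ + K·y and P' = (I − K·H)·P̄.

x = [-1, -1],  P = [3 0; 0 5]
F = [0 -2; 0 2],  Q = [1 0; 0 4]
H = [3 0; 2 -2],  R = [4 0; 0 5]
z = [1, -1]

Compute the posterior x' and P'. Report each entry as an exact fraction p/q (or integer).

x̄ = F·x = [2, -2]
P̄ = F·P·Fᵀ + Q = [21 -20; -20 24]
y = z − H·x̄ = [-5, -9]
S = H·P̄·Hᵀ + R = [193 246; 246 345]
K = P̄·Hᵀ·S⁻¹ = [521/2023 328/6069; 316/2023 -2224/6069]
x' = x̄ + K·y = [457/2023, 1046/2023]
P' = (I − K·H)·P̄ = [2084/6069 1264/6069; 1264/6069 6824/6069]

x' = [457/2023, 1046/2023]
P' = [2084/6069 1264/6069; 1264/6069 6824/6069]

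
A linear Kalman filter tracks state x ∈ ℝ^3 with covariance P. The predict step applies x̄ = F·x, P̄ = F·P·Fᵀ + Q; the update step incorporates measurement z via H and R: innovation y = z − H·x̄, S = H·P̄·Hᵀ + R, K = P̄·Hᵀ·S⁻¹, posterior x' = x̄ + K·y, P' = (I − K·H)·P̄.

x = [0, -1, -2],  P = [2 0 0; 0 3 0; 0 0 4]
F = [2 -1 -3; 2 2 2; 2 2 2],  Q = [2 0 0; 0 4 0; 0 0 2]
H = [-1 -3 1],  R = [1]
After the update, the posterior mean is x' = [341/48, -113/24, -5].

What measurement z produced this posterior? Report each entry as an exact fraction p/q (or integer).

x̄ = F·x = [7, -6, -6]
P̄ = F·P·Fᵀ + Q = [49 -22 -22; -22 40 36; -22 36 38]
S = H·P̄·Hᵀ + R = [144]
K = P̄·Hᵀ·S⁻¹ = [-5/144; -31/72; -1/3]
x' − x̄ = [5/48, 31/24, 1] = K·y
y = (KᵀK)⁻¹·Kᵀ·(x' − x̄) = [-3]
z = y + H·x̄ = [-3] + [5] = [2]

z = [2]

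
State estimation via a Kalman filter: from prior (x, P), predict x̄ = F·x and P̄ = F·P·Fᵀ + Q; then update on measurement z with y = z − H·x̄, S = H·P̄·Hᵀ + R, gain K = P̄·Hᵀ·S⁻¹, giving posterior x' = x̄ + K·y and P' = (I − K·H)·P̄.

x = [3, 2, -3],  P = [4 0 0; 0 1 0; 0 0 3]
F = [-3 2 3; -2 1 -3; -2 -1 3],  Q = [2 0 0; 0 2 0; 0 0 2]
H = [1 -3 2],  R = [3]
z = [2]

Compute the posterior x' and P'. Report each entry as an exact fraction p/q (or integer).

x' = [-1587/508, -5515/1016, -5767/1016]
P' = [10301/254 13347/508 9847/508; 13347/508 20167/1016 16659/1016; 9847/508 16659/1016 15407/1016]

x̄ = F·x = [-14, 5, -17]
P̄ = F·P·Fᵀ + Q = [69 -1 49; -1 46 -12; 49 -12 46]
y = z − H·x̄ = [65]
S = H·P̄·Hᵀ + R = [1016]
K = P̄·Hᵀ·S⁻¹ = [85/508; -163/1016; 177/1016]
x' = x̄ + K·y = [-1587/508, -5515/1016, -5767/1016]
P' = (I − K·H)·P̄ = [10301/254 13347/508 9847/508; 13347/508 20167/1016 16659/1016; 9847/508 16659/1016 15407/1016]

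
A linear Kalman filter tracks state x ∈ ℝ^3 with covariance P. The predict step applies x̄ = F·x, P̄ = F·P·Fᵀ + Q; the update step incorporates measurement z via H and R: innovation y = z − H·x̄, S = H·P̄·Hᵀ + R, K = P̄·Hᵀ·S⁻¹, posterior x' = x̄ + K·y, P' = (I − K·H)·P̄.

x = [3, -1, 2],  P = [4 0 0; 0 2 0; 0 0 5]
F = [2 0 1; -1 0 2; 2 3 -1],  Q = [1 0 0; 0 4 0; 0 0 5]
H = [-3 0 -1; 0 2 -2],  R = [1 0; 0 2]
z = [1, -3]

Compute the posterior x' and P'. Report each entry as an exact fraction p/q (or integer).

x̄ = F·x = [8, 1, 1]
P̄ = F·P·Fᵀ + Q = [22 2 11; 2 28 -18; 11 -18 44]
y = z − H·x̄ = [26, -3]
S = H·P̄·Hᵀ + R = [309 178; 178 434]
K = P̄·Hᵀ·S⁻¹ = [-15107/51211 4072/51211; -5584/51211 13146/51211; -5673/51211 -12305/51211]
x' = x̄ + K·y = [4690/51211, -133411/51211, -59372/51211]
P' = (I − K·H)·P̄ = [36699/51211 -90918/51211 -94990/51211; -90918/51211 291484/51211 278338/51211; -94990/51211 278338/51211 290643/51211]

x' = [4690/51211, -133411/51211, -59372/51211]
P' = [36699/51211 -90918/51211 -94990/51211; -90918/51211 291484/51211 278338/51211; -94990/51211 278338/51211 290643/51211]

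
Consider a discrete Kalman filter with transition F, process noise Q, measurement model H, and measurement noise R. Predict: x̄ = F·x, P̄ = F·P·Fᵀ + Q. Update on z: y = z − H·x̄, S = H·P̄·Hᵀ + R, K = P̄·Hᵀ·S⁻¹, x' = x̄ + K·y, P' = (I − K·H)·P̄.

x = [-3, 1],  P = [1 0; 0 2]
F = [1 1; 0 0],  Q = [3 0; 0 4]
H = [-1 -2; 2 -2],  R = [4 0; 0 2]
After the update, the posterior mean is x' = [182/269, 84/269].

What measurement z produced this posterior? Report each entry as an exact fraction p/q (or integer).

z = [-2, 1]

x̄ = F·x = [-2, 0]
P̄ = F·P·Fᵀ + Q = [6 0; 0 4]
S = H·P̄·Hᵀ + R = [26 4; 4 42]
K = P̄·Hᵀ·S⁻¹ = [-75/269 84/269; -76/269 -44/269]
x' − x̄ = [720/269, 84/269] = K·y
y = (KᵀK)⁻¹·Kᵀ·(x' − x̄) = [-4, 5]
z = y + H·x̄ = [-4, 5] + [2, -4] = [-2, 1]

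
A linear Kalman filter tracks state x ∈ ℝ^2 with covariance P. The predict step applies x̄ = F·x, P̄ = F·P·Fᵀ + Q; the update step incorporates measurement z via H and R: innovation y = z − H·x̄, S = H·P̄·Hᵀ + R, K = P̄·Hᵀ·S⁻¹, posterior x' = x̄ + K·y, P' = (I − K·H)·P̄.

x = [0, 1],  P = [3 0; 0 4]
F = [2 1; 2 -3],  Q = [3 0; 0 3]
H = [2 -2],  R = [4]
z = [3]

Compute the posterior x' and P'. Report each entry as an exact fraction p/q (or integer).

x̄ = F·x = [1, -3]
P̄ = F·P·Fᵀ + Q = [19 0; 0 51]
y = z − H·x̄ = [-5]
S = H·P̄·Hᵀ + R = [284]
K = P̄·Hᵀ·S⁻¹ = [19/142; -51/142]
x' = x̄ + K·y = [47/142, -171/142]
P' = (I − K·H)·P̄ = [988/71 969/71; 969/71 1020/71]

x' = [47/142, -171/142]
P' = [988/71 969/71; 969/71 1020/71]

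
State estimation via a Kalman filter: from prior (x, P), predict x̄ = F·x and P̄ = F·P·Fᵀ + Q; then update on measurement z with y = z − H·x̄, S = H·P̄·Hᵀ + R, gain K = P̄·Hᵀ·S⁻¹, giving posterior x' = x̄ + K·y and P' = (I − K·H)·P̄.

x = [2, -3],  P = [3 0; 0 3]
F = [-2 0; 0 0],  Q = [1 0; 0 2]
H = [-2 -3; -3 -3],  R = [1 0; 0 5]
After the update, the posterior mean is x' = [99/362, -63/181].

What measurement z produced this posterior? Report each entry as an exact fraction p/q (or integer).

z = [1, -2]

x̄ = F·x = [-4, 0]
P̄ = F·P·Fᵀ + Q = [13 0; 0 2]
S = H·P̄·Hᵀ + R = [71 96; 96 140]
K = P̄·Hᵀ·S⁻¹ = [26/181 -273/724; -66/181 75/362]
x' − x̄ = [1547/362, -63/181] = K·y
y = (KᵀK)⁻¹·Kᵀ·(x' − x̄) = [-7, -14]
z = y + H·x̄ = [-7, -14] + [8, 12] = [1, -2]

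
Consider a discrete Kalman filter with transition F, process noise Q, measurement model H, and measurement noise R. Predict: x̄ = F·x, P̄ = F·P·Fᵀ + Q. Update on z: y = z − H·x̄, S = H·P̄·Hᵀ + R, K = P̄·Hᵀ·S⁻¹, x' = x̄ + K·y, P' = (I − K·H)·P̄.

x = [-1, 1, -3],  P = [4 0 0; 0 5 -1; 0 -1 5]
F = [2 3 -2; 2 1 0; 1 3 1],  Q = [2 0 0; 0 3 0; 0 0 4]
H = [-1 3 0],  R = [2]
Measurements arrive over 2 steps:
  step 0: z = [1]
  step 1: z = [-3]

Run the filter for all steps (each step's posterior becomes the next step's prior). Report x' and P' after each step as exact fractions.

step 0: x̄ = F·x = [7, -1, -1]
step 0: P̄ = F·P·Fᵀ + Q = [95 33 46; 33 24 22; 46 22 52]
step 0: y = z − H·x̄ = [11]
step 0: S = H·P̄·Hᵀ + R = [115]
step 0: K = P̄·Hᵀ·S⁻¹ = [4/115; 39/115; 4/23]
step 0: x' = x̄ + K·y = [849/115, 314/115, 21/23]
step 0: P' = (I − K·H)·P̄ = [10909/115 3639/115 1042/23; 3639/115 1239/115 350/23; 1042/23 350/23 1116/23]
step 1: x̄ = F·x = [486/23, 2012/115, 1896/115]
step 1: P̄ = F·P·Fᵀ + Q = [11665/23 10425/23 9862/23; 10425/23 59776/115 63178/115; 9862/23 63178/115 70854/115]
step 1: y = z − H·x̄ = [-3951/115]
step 1: S = H·P̄·Hᵀ + R = [283789/115]
step 1: K = P̄·Hᵀ·S⁻¹ = [98050/283789; 127203/283789; 140224/283789]
step 1: x' = x̄ + K·y = [2627928/283789, 594821/283789, -138792/283789]
step 1: P' = (I − K·H)·P̄ = [60332095/283789 20176065/283789 2127586/283789; 20176065/283789 6810157/283789 802678/283789; 2127586/283789 802678/283789 3867962/283789]

step 0: x' = [849/115, 314/115, 21/23], P' = [10909/115 3639/115 1042/23; 3639/115 1239/115 350/23; 1042/23 350/23 1116/23]
step 1: x' = [2627928/283789, 594821/283789, -138792/283789], P' = [60332095/283789 20176065/283789 2127586/283789; 20176065/283789 6810157/283789 802678/283789; 2127586/283789 802678/283789 3867962/283789]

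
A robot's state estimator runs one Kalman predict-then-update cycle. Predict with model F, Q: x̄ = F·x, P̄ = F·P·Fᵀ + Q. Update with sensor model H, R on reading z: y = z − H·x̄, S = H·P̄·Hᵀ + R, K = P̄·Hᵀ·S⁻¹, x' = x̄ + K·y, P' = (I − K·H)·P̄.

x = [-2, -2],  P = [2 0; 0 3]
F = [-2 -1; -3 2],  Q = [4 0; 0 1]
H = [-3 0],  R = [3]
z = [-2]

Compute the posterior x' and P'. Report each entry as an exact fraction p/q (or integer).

x' = [18/23, -2/23]
P' = [15/46 3/23; 3/23 659/23]

x̄ = F·x = [6, 2]
P̄ = F·P·Fᵀ + Q = [15 6; 6 31]
y = z − H·x̄ = [16]
S = H·P̄·Hᵀ + R = [138]
K = P̄·Hᵀ·S⁻¹ = [-15/46; -3/23]
x' = x̄ + K·y = [18/23, -2/23]
P' = (I − K·H)·P̄ = [15/46 3/23; 3/23 659/23]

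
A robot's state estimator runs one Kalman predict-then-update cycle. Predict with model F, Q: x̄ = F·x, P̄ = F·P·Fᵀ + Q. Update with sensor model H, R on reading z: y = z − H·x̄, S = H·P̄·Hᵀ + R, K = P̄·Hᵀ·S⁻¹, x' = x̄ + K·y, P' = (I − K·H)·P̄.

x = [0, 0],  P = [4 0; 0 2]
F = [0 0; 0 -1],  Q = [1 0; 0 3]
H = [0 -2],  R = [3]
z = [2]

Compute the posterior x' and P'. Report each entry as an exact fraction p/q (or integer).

x̄ = F·x = [0, 0]
P̄ = F·P·Fᵀ + Q = [1 0; 0 5]
y = z − H·x̄ = [2]
S = H·P̄·Hᵀ + R = [23]
K = P̄·Hᵀ·S⁻¹ = [0; -10/23]
x' = x̄ + K·y = [0, -20/23]
P' = (I − K·H)·P̄ = [1 0; 0 15/23]

x' = [0, -20/23]
P' = [1 0; 0 15/23]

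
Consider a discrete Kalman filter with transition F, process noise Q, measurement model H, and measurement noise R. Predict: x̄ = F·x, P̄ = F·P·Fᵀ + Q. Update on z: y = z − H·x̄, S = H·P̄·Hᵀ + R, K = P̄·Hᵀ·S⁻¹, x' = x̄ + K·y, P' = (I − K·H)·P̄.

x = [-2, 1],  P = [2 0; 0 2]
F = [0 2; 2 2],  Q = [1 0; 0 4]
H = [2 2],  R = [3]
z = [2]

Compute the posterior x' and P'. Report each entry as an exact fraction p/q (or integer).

x' = [434/183, -254/183]
P' = [491/183 -440/183; -440/183 524/183]

x̄ = F·x = [2, -2]
P̄ = F·P·Fᵀ + Q = [9 8; 8 20]
y = z − H·x̄ = [2]
S = H·P̄·Hᵀ + R = [183]
K = P̄·Hᵀ·S⁻¹ = [34/183; 56/183]
x' = x̄ + K·y = [434/183, -254/183]
P' = (I − K·H)·P̄ = [491/183 -440/183; -440/183 524/183]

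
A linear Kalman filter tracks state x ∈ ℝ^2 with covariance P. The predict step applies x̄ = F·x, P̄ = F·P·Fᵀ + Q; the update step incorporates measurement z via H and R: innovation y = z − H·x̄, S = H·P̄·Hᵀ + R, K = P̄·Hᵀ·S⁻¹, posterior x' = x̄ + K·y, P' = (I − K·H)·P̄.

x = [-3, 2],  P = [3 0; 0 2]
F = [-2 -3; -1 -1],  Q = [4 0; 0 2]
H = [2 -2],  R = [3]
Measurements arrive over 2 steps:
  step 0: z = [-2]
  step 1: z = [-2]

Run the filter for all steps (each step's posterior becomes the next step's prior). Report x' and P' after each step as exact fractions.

step 0: x̄ = F·x = [0, 1]
step 0: P̄ = F·P·Fᵀ + Q = [34 12; 12 7]
step 0: y = z − H·x̄ = [0]
step 0: S = H·P̄·Hᵀ + R = [71]
step 0: K = P̄·Hᵀ·S⁻¹ = [44/71; 10/71]
step 0: x' = x̄ + K·y = [0, 1]
step 0: P' = (I − K·H)·P̄ = [478/71 412/71; 412/71 397/71]
step 1: x̄ = F·x = [-3, -1]
step 1: P̄ = F·P·Fᵀ + Q = [10713/71 4207/71; 4207/71 1841/71]
step 1: y = z − H·x̄ = [2]
step 1: S = H·P̄·Hᵀ + R = [16773/71]
step 1: K = P̄·Hᵀ·S⁻¹ = [13012/16773; 4732/16773]
step 1: x' = x̄ + K·y = [-24295/16773, -7309/16773]
step 1: P' = (I − K·H)·P̄ = [146155/16773 126637/16773; 126637/16773 119539/16773]

step 0: x' = [0, 1], P' = [478/71 412/71; 412/71 397/71]
step 1: x' = [-24295/16773, -7309/16773], P' = [146155/16773 126637/16773; 126637/16773 119539/16773]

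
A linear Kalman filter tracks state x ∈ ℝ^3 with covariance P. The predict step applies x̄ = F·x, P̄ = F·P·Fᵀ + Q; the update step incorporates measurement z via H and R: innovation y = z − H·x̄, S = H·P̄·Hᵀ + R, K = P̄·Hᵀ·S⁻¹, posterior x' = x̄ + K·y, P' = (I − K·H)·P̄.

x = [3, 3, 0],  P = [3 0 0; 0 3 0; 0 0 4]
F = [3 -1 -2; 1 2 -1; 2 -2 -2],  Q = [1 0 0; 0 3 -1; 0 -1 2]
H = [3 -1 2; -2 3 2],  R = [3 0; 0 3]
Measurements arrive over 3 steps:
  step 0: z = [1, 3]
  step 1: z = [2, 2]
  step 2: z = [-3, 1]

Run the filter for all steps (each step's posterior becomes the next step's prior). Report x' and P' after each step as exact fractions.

step 0: x' = [352814/119417, 509333/119417, -213892/119417], P' = [282013/119417 345128/119417 -214313/119417; 345128/119417 466285/119417 -283993/119417; -214313/119417 -283993/119417 214837/119417]
step 1: x' = [2648012530/1324855799, 3502440731/1324855799, -987280674/1324855799], P' = [4865011815/2649711598 5912872257/2649711598 -3402657141/2649711598; 5912872257/2649711598 8127917799/2649711598 -4579986213/2649711598; -3402657141/2649711598 -4579986213/2649711598 3452048223/2649711598]
step 2: x' = [1438909787279/3108139349992, 35355977206805/21756975449944, -29563481649857/21756975449944], P' = [5690457627619/3108139349992 6917416567391/3108139349992 -3987709265915/3108139349992; 6917416567391/3108139349992 66592175617021/21756975449944 -37583238765433/21756975449944; -3987709265915/3108139349992 -37583238765433/21756975449944 28360510997461/21756975449944]

step 0: x̄ = F·x = [6, 9, 0]
step 0: P̄ = F·P·Fᵀ + Q = [47 11 40; 11 22 1; 40 1 42]
step 0: y = z − H·x̄ = [-8, -12]
step 0: S = H·P̄·Hᵀ + R = [1026 25; 25 117]
step 0: K = P̄·Hᵀ·S⁻¹ = [24095/119417 14244/119417; 371/119417 46871/119417; 23576/119417 2107/119417]
step 0: x' = x̄ + K·y = [352814/119417, 509333/119417, -213892/119417]
step 0: P' = (I − K·H)·P̄ = [282013/119417 345128/119417 -214313/119417; 345128/119417 466285/119417 -283993/119417; -214313/119417 -283993/119417 214837/119417]
step 1: x̄ = F·x = [976893/119417, 1585372/119417, 114746/119417]
step 1: P̄ = F·P·Fᵀ + Q = [3348183/119417 3992327/119417 1162144/119417; 3992327/119417 5665351/119417 1124637/119417; 1162144/119417 1124637/119417 772910/119417]
step 1: y = z − H·x̄ = [-1335965/119417, -2792988/119417]
step 1: S = H·P̄·Hᵀ + R = [24742107/119417 16744922/119417; 16744922/119417 24121350/119417]
step 1: K = P̄·Hᵀ·S⁻¹ = [312808151/1324855799 401092953/2649711598; 75121091/1324855799 1132678819/2649711598; 212685206/1324855799 -10182637/2649711598]
step 1: x' = x̄ + K·y = [2648012530/1324855799, 3502440731/1324855799, -987280674/1324855799]
step 1: P' = (I − K·H)·P̄ = [4865011815/2649711598 5912872257/2649711598 -3402657141/2649711598; 5912872257/2649711598 8127917799/2649711598 -4579986213/2649711598; -3402657141/2649711598 -4579986213/2649711598 3452048223/2649711598]
step 2: x̄ = F·x = [6416158207/1324855799, 10640174666/1324855799, 265704946/1324855799]
step 2: P̄ = F·P·Fᵀ + Q = [27702817961/1324855799 32780450961/1324855799 9248887728/1324855799; 32780450961/1324855799 48777307095/1324855799 8034541393/1324855799; 9248887728/1324855799 8034541393/1324855799 7178861956/1324855799]
step 2: y = z − H·x̄ = [-13114277244/1324855799, -18294761677/1324855799]
step 2: S = H·P̄·Hᵀ + R = [212958465363/1324855799 127387520372/1324855799; 127387520372/1324855799 211555034280/1324855799]
step 2: K = P̄·Hᵀ·S⁻¹ = [181544815303/777034837498 12575819055/84003766216; 292257897277/5439243862486 35735157499/84003766216; 880197181345/5439243862486 -258384271/84003766216]
step 2: x' = x̄ + K·y = [1438909787279/3108139349992, 35355977206805/21756975449944, -29563481649857/21756975449944]
step 2: P' = (I − K·H)·P̄ = [5690457627619/3108139349992 6917416567391/3108139349992 -3987709265915/3108139349992; 6917416567391/3108139349992 66592175617021/21756975449944 -37583238765433/21756975449944; -3987709265915/3108139349992 -37583238765433/21756975449944 28360510997461/21756975449944]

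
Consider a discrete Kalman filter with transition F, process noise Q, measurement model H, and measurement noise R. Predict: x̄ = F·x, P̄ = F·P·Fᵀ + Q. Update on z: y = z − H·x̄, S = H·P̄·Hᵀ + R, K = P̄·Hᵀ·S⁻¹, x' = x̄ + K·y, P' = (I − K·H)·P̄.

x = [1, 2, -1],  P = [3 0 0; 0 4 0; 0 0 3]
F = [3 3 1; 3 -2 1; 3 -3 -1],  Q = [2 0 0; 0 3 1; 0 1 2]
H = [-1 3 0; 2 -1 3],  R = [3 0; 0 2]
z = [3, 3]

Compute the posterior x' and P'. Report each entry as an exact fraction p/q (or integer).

x̄ = F·x = [8, -2, -2]
P̄ = F·P·Fᵀ + Q = [68 6 -12; 6 49 49; -12 49 68]
y = z − H·x̄ = [17, -9]
S = H·P̄·Hᵀ + R = [476 236; 236 473]
K = P̄·Hᵀ·S⁻¹ = [-7639/28242 4712/14121; 40733/169452 4771/42363; 44291/169452 6208/42363]
x' = x̄ + K·y = [11257/28242, 181801/169452, 190555/169452]
P' = (I − K·H)·P̄ = [108775/4707 209911/28242 -358847/28242; 209911/28242 460555/169452 -673403/169452; -358847/28242 -673403/169452 1227475/169452]

x' = [11257/28242, 181801/169452, 190555/169452]
P' = [108775/4707 209911/28242 -358847/28242; 209911/28242 460555/169452 -673403/169452; -358847/28242 -673403/169452 1227475/169452]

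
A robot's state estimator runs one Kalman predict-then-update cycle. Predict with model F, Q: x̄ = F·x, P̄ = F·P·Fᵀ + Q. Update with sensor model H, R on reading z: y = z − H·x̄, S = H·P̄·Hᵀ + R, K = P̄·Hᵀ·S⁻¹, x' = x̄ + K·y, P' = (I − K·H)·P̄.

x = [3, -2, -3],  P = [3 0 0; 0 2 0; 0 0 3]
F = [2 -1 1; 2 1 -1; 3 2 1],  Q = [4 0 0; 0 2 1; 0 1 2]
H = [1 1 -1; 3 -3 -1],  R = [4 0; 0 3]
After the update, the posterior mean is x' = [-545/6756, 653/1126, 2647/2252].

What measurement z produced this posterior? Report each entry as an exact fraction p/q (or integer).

x̄ = F·x = [5, 7, 2]
P̄ = F·P·Fᵀ + Q = [21 7 17; 7 19 20; 17 20 40]
S = H·P̄·Hᵀ + R = [24 18; 18 295]
K = P̄·Hᵀ·S⁻¹ = [2795/6756 67/1126; 463/1126 -121/563; -1/2252 -187/1126]
x' − x̄ = [-34325/6756, -7229/1126, -1857/2252] = K·y
y = (KᵀK)⁻¹·Kᵀ·(x' − x̄) = [-13, 5]
z = y + H·x̄ = [-13, 5] + [10, -8] = [-3, -3]

z = [-3, -3]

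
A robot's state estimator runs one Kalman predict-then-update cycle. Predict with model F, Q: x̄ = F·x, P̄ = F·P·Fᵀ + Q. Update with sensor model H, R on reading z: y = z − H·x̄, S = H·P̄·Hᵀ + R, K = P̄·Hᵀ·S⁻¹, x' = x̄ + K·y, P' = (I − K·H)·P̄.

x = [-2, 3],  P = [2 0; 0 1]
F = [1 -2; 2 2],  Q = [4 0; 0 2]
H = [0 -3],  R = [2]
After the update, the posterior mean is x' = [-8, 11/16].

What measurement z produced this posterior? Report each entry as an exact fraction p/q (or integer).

z = [-2]

x̄ = F·x = [-8, 2]
P̄ = F·P·Fᵀ + Q = [10 0; 0 14]
S = H·P̄·Hᵀ + R = [128]
K = P̄·Hᵀ·S⁻¹ = [0; -21/64]
x' − x̄ = [0, -21/16] = K·y
y = (KᵀK)⁻¹·Kᵀ·(x' − x̄) = [4]
z = y + H·x̄ = [4] + [-6] = [-2]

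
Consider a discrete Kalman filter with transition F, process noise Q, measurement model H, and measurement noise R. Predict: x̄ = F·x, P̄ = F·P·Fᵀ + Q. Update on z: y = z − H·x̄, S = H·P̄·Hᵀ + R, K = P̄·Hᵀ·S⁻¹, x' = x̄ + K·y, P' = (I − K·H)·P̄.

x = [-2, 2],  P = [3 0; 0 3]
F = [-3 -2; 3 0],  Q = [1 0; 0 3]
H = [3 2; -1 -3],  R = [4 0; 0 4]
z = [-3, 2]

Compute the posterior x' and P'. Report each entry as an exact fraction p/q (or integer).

x̄ = F·x = [2, -6]
P̄ = F·P·Fᵀ + Q = [40 -27; -27 30]
y = z − H·x̄ = [3, -14]
S = H·P̄·Hᵀ + R = [160 -3; -3 152]
K = P̄·Hᵀ·S⁻¹ = [10155/24311 6758/24311; -21/151 -63/151]
x' = x̄ + K·y = [-675/1057, -87/151]
P' = (I − K·H)·P̄ = [25132/24311 -108/151; -108/151 120/151]

x' = [-675/1057, -87/151]
P' = [25132/24311 -108/151; -108/151 120/151]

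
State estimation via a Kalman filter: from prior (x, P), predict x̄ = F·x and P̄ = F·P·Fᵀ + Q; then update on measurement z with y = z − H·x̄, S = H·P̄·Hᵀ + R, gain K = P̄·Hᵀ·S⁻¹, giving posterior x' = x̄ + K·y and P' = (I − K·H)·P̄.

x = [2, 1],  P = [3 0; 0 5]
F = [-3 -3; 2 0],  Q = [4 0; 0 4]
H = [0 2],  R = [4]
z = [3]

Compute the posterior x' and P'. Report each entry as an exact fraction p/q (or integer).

x' = [-108/17, 28/17]
P' = [968/17 -18/17; -18/17 16/17]

x̄ = F·x = [-9, 4]
P̄ = F·P·Fᵀ + Q = [76 -18; -18 16]
y = z − H·x̄ = [-5]
S = H·P̄·Hᵀ + R = [68]
K = P̄·Hᵀ·S⁻¹ = [-9/17; 8/17]
x' = x̄ + K·y = [-108/17, 28/17]
P' = (I − K·H)·P̄ = [968/17 -18/17; -18/17 16/17]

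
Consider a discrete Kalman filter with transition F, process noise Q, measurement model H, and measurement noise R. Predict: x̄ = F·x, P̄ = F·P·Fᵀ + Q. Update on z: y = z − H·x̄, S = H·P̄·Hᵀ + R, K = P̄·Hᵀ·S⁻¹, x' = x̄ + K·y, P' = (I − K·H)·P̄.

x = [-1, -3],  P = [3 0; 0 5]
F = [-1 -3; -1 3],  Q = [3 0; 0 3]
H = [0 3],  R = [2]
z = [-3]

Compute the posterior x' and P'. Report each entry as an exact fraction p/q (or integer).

x̄ = F·x = [10, -8]
P̄ = F·P·Fᵀ + Q = [51 -42; -42 51]
y = z − H·x̄ = [21]
S = H·P̄·Hᵀ + R = [461]
K = P̄·Hᵀ·S⁻¹ = [-126/461; 153/461]
x' = x̄ + K·y = [1964/461, -475/461]
P' = (I − K·H)·P̄ = [7635/461 -84/461; -84/461 102/461]

x' = [1964/461, -475/461]
P' = [7635/461 -84/461; -84/461 102/461]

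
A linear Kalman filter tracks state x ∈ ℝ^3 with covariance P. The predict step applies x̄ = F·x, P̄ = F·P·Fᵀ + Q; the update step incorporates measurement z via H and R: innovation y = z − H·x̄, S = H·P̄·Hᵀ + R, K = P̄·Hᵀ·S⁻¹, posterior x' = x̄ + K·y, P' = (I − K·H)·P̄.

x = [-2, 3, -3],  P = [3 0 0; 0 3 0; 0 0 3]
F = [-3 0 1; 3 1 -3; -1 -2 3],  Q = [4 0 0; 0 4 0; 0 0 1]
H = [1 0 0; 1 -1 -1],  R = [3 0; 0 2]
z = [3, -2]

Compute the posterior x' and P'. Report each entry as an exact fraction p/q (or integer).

x' = [57/175, 1539/175, -1354/175]
P' = [318/175 -339/175 579/175; -339/175 17463/700 -18493/700; 579/175 -18493/700 21423/700]

x̄ = F·x = [3, 6, -13]
P̄ = F·P·Fᵀ + Q = [34 -36 18; -36 61 -42; 18 -42 43]
y = z − H·x̄ = [0, -12]
S = H·P̄·Hᵀ + R = [37 52; 52 92]
K = P̄·Hᵀ·S⁻¹ = [106/175 39/175; -113/175 -163/700; 193/175 -307/700]
x' = x̄ + K·y = [57/175, 1539/175, -1354/175]
P' = (I − K·H)·P̄ = [318/175 -339/175 579/175; -339/175 17463/700 -18493/700; 579/175 -18493/700 21423/700]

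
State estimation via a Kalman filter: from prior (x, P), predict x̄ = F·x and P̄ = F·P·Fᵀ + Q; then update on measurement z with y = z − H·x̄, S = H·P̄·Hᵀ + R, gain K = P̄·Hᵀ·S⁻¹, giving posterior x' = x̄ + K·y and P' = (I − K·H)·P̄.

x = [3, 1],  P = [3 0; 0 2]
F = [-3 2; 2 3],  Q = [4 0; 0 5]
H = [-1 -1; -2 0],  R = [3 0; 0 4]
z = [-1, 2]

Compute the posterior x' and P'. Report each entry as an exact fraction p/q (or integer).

x' = [-1934/1511, 4159/1511]
P' = [1446/1511 -1347/1511; -1347/1511 5421/1511]

x̄ = F·x = [-7, 9]
P̄ = F·P·Fᵀ + Q = [39 -6; -6 35]
y = z − H·x̄ = [1, -12]
S = H·P̄·Hᵀ + R = [65 66; 66 160]
K = P̄·Hᵀ·S⁻¹ = [-33/1511 -723/1511; -1358/1511 1347/3022]
x' = x̄ + K·y = [-1934/1511, 4159/1511]
P' = (I − K·H)·P̄ = [1446/1511 -1347/1511; -1347/1511 5421/1511]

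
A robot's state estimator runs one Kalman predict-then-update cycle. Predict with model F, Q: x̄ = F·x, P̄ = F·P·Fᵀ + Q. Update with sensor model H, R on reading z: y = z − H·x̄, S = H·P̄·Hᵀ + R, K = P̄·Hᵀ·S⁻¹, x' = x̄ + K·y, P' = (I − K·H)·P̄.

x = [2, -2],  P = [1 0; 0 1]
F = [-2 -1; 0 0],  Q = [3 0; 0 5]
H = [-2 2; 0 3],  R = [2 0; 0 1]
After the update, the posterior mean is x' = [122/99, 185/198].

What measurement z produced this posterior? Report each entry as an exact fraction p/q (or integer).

x̄ = F·x = [-2, 0]
P̄ = F·P·Fᵀ + Q = [8 0; 0 5]
S = H·P̄·Hᵀ + R = [54 30; 30 46]
K = P̄·Hᵀ·S⁻¹ = [-46/99 10/33; 5/792 85/264]
x' − x̄ = [320/99, 185/198] = K·y
y = (KᵀK)⁻¹·Kᵀ·(x' − x̄) = [-5, 3]
z = y + H·x̄ = [-5, 3] + [4, 0] = [-1, 3]

z = [-1, 3]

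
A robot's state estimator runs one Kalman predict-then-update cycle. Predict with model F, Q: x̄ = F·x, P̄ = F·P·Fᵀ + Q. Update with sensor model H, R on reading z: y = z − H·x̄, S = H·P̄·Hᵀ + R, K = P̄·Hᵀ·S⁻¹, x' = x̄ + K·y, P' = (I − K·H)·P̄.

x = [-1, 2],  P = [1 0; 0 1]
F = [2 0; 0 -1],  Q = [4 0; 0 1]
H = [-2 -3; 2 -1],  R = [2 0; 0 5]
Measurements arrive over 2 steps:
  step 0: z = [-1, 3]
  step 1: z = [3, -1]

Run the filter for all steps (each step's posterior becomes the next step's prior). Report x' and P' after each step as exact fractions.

step 0: x̄ = F·x = [-2, -2]
step 0: P̄ = F·P·Fᵀ + Q = [8 0; 0 2]
step 0: y = z − H·x̄ = [-11, 5]
step 0: S = H·P̄·Hᵀ + R = [52 -26; -26 39]
step 0: K = P̄·Hᵀ·S⁻¹ = [-2/13 4/13; -11/52 -5/26]
step 0: x' = x̄ + K·y = [16/13, -33/52]
step 0: P' = (I − K·H)·P̄ = [8/13 -4/13; -4/13 9/26]
step 1: x̄ = F·x = [32/13, 33/52]
step 1: P̄ = F·P·Fᵀ + Q = [84/13 8/13; 8/13 35/26]
step 1: y = z − H·x̄ = [511/52, -275/52]
step 1: S = H·P̄·Hᵀ + R = [1231/26 -631/26; -631/26 773/26]
step 1: K = P̄·Hᵀ·S⁻¹ = [-47456/276701 75808/276701; -53897/276701 -45070/276701]
step 1: x' = x̄ + K·y = [-186144/276701, -115692/276701]
step 1: P' = (I − K·H)·P̄ = [154004/276701 -71032/276701; -71032/276701 83286/276701]

step 0: x' = [16/13, -33/52], P' = [8/13 -4/13; -4/13 9/26]
step 1: x' = [-186144/276701, -115692/276701], P' = [154004/276701 -71032/276701; -71032/276701 83286/276701]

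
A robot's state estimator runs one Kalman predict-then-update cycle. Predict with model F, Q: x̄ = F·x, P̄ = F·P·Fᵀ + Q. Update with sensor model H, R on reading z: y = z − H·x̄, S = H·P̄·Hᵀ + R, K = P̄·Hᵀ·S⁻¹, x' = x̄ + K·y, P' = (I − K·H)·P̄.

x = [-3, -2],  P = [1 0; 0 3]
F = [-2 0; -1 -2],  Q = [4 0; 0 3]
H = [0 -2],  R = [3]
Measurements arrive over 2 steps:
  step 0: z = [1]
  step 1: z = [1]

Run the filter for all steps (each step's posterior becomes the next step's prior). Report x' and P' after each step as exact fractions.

step 0: x̄ = F·x = [6, 7]
step 0: P̄ = F·P·Fᵀ + Q = [8 2; 2 16]
step 0: y = z − H·x̄ = [15]
step 0: S = H·P̄·Hᵀ + R = [67]
step 0: K = P̄·Hᵀ·S⁻¹ = [-4/67; -32/67]
step 0: x' = x̄ + K·y = [342/67, -11/67]
step 0: P' = (I − K·H)·P̄ = [520/67 6/67; 6/67 48/67]
step 1: x̄ = F·x = [-684/67, -320/67]
step 1: P̄ = F·P·Fᵀ + Q = [2348/67 1064/67; 1064/67 937/67]
step 1: y = z − H·x̄ = [-573/67]
step 1: S = H·P̄·Hᵀ + R = [3949/67]
step 1: K = P̄·Hᵀ·S⁻¹ = [-2128/3949; -1874/3949]
step 1: x' = x̄ + K·y = [-22116/3949, -2834/3949]
step 1: P' = (I − K·H)·P̄ = [70804/3949 3192/3949; 3192/3949 2811/3949]

step 0: x' = [342/67, -11/67], P' = [520/67 6/67; 6/67 48/67]
step 1: x' = [-22116/3949, -2834/3949], P' = [70804/3949 3192/3949; 3192/3949 2811/3949]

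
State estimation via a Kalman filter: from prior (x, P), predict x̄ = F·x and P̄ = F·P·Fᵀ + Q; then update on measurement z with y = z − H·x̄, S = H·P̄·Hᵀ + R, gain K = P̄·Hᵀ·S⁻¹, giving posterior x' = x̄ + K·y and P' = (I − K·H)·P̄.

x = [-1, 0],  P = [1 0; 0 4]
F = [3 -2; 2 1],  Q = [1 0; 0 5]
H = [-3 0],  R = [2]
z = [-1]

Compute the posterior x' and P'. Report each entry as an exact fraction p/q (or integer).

x̄ = F·x = [-3, -2]
P̄ = F·P·Fᵀ + Q = [26 -2; -2 13]
y = z − H·x̄ = [-10]
S = H·P̄·Hᵀ + R = [236]
K = P̄·Hᵀ·S⁻¹ = [-39/118; 3/118]
x' = x̄ + K·y = [18/59, -133/59]
P' = (I − K·H)·P̄ = [13/59 -1/59; -1/59 758/59]

x' = [18/59, -133/59]
P' = [13/59 -1/59; -1/59 758/59]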